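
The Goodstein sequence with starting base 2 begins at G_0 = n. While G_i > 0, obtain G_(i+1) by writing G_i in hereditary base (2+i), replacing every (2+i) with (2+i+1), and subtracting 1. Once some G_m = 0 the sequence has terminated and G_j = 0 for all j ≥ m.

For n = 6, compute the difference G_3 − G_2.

2868

(0) 6|_2 = 2^2 + 2 ↦ 3^3 + 3|_3 = 30 ⇒ 29
(1) 29|_3 = 3^3 + 2 ↦ 4^4 + 2|_4 = 258 ⇒ 257
(2) 257|_4 = 4^4 + 1 ↦ 5^5 + 1|_5 = 3126 ⇒ 3125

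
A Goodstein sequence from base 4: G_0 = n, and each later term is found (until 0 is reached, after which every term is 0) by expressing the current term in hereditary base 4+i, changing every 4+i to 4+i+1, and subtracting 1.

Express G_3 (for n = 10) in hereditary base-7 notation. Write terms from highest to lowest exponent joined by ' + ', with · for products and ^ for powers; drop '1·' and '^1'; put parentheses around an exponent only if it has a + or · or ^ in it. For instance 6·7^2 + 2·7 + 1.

step 0: 10 = 2·4 + 2; sub 5 for 4: 2·5 + 2; = 12; G_1 = 12−1 = 11
step 1: 11 = 2·5 + 1; sub 6 for 5: 2·6 + 1; = 13; G_2 = 13−1 = 12
step 2: 12 = 2·6; sub 7 for 6: 2·7; = 14; G_3 = 14−1 = 13
step 3: 13 = 7 + 6; sub 8 for 7: 8 + 6; = 14; G_4 = 14−1 = 13

7 + 6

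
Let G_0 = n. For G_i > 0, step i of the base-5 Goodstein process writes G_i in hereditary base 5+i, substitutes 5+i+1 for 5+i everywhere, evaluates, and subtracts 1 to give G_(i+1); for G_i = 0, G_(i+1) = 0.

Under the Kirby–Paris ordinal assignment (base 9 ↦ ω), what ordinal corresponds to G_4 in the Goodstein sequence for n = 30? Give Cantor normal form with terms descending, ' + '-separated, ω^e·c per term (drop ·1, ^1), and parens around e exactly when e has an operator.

30 —HB5→ 5^2 + 5 —bump→ 6^2 + 6 = 42 —(−1)→ 41
41 —HB6→ 6^2 + 5 —bump→ 7^2 + 5 = 54 —(−1)→ 53
53 —HB7→ 7^2 + 4 —bump→ 8^2 + 4 = 68 —(−1)→ 67
67 —HB8→ 8^2 + 3 —bump→ 9^2 + 3 = 84 —(−1)→ 83

ω^2 + 2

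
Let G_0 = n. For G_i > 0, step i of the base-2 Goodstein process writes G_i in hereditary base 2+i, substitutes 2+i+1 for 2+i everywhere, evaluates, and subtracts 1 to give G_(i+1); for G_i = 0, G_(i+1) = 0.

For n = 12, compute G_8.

12 —HB2→ 2^(2 + 1) + 2^2 —bump→ 3^(3 + 1) + 3^3 = 108 —(−1)→ 107
107 —HB3→ 3^(3 + 1) + 2·3^2 + 2·3 + 2 —bump→ 4^(4 + 1) + 2·4^2 + 2·4 + 2 = 1066 —(−1)→ 1065
1065 —HB4→ 4^(4 + 1) + 2·4^2 + 2·4 + 1 —bump→ 5^(5 + 1) + 2·5^2 + 2·5 + 1 = 15686 —(−1)→ 15685
15685 —HB5→ 5^(5 + 1) + 2·5^2 + 2·5 —bump→ 6^(6 + 1) + 2·6^2 + 2·6 = 280020 —(−1)→ 280019
280019 —HB6→ 6^(6 + 1) + 2·6^2 + 6 + 5 —bump→ 7^(7 + 1) + 2·7^2 + 7 + 5 = 5764911 —(−1)→ 5764910
5764910 —HB7→ 7^(7 + 1) + 2·7^2 + 7 + 4 —bump→ 8^(8 + 1) + 2·8^2 + 8 + 4 = 134217868 —(−1)→ 134217867
134217867 —HB8→ 8^(8 + 1) + 2·8^2 + 8 + 3 —bump→ 9^(9 + 1) + 2·9^2 + 9 + 3 = 3486784575 —(−1)→ 3486784574
3486784574 —HB9→ 9^(9 + 1) + 2·9^2 + 9 + 2 —bump→ 10^(10 + 1) + 2·10^2 + 10 + 2 = 100000000212 —(−1)→ 100000000211
100000000211 —HB10→ 10^(10 + 1) + 2·10^2 + 10 + 1 —bump→ 11^(11 + 1) + 2·11^2 + 11 + 1 = 3138428376975 —(−1)→ 3138428376974

100000000211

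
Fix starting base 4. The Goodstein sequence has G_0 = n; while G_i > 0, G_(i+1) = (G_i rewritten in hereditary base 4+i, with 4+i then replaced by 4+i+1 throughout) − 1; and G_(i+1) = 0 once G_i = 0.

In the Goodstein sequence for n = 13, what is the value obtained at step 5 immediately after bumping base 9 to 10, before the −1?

22

G_0 = 13. HB_4(13) = 3·4 + 1. Bump = 16. G_1 = 15.
G_1 = 15. HB_5(15) = 3·5. Bump = 18. G_2 = 17.
G_2 = 17. HB_6(17) = 2·6 + 5. Bump = 19. G_3 = 18.
G_3 = 18. HB_7(18) = 2·7 + 4. Bump = 20. G_4 = 19.
G_4 = 19. HB_8(19) = 2·8 + 3. Bump = 21. G_5 = 20.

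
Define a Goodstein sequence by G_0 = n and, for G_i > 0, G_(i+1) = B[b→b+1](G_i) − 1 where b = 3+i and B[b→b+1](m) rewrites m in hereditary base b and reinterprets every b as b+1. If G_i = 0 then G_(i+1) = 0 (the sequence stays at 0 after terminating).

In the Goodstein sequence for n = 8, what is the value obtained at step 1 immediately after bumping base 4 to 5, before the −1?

11

step 0: 8 = 2·3 + 2; sub 4 for 3: 2·4 + 2; = 10; G_1 = 10−1 = 9
step 1: 9 = 2·4 + 1; sub 5 for 4: 2·5 + 1; = 11; G_2 = 11−1 = 10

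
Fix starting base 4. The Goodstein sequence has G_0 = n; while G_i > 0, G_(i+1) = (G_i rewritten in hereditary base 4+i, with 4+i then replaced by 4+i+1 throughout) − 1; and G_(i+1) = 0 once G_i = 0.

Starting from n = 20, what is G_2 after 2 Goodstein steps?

39

i=0: 20 = 4^2 + 4 (b=4); 4→5: 5^2 + 5 = 30; 30−1 = 29
i=1: 29 = 5^2 + 4 (b=5); 5→6: 6^2 + 4 = 40; 40−1 = 39
i=2: 39 = 6^2 + 3 (b=6); 6→7: 7^2 + 3 = 52; 52−1 = 51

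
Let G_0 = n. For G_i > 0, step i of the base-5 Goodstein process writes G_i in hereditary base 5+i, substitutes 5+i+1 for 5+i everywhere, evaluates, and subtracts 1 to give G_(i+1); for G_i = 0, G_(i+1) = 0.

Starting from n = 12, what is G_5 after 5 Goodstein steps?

15

G_0 = 12. HB_5(12) = 2·5 + 2. Bump = 14. G_1 = 13.
G_1 = 13. HB_6(13) = 2·6 + 1. Bump = 15. G_2 = 14.
G_2 = 14. HB_7(14) = 2·7. Bump = 16. G_3 = 15.
G_3 = 15. HB_8(15) = 8 + 7. Bump = 16. G_4 = 15.
G_4 = 15. HB_9(15) = 9 + 6. Bump = 16. G_5 = 15.
G_5 = 15. HB_10(15) = 10 + 5. Bump = 16. G_6 = 15.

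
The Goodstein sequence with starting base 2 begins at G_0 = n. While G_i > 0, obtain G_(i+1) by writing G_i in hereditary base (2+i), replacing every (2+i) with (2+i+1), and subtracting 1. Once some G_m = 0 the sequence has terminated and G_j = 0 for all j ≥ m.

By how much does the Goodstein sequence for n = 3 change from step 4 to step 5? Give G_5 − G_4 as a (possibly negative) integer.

[0] 3 ≡ 2 + 1 (base 2). Lift 3: 4. −1: 3.
[1] 3 ≡ 3 (base 3). Lift 4: 4. −1: 3.
[2] 3 ≡ 3 (base 4). Lift 5: 3. −1: 2.
[3] 2 ≡ 2 (base 5). Lift 6: 2. −1: 1.
[4] 1 ≡ 1 (base 6). Lift 7: 1. −1: 0.

-1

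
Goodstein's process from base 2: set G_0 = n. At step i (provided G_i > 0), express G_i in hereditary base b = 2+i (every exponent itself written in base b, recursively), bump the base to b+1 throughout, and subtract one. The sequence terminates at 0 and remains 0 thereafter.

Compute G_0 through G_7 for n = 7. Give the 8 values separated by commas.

step 0: 7 = 2^2 + 2 + 1; sub 3 for 2: 3^3 + 3 + 1; = 31; G_1 = 31−1 = 30
step 1: 30 = 3^3 + 3; sub 4 for 3: 4^4 + 4; = 260; G_2 = 260−1 = 259
step 2: 259 = 4^4 + 3; sub 5 for 4: 5^5 + 3; = 3128; G_3 = 3128−1 = 3127
step 3: 3127 = 5^5 + 2; sub 6 for 5: 6^6 + 2; = 46658; G_4 = 46658−1 = 46657
step 4: 46657 = 6^6 + 1; sub 7 for 6: 7^7 + 1; = 823544; G_5 = 823544−1 = 823543
step 5: 823543 = 7^7; sub 8 for 7: 8^8; = 16777216; G_6 = 16777216−1 = 16777215
step 6: 16777215 = 7·8^7 + 7·8^6 + 7·8^5 + 7·8^4 + 7·8^3 + 7·8^2 + 7·8 + 7; sub 9 for 8: 7·9^7 + 7·9^6 + 7·9^5 + 7·9^4 + 7·9^3 + 7·9^2 + 7·9 + 7; = 37665880; G_7 = 37665880−1 = 37665879

7, 30, 259, 3127, 46657, 823543, 16777215, 37665879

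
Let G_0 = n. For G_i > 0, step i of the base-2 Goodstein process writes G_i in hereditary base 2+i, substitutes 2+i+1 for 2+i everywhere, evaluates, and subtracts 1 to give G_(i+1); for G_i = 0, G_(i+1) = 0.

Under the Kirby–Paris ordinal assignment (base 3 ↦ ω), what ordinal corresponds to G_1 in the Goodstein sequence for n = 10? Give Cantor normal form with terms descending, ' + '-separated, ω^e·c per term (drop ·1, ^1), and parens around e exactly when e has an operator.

ω^(ω + 1) + 2

10 —HB2→ 2^(2 + 1) + 2 —bump→ 3^(3 + 1) + 3 = 84 —(−1)→ 83
83 —HB3→ 3^(3 + 1) + 2 —bump→ 4^(4 + 1) + 2 = 1026 —(−1)→ 1025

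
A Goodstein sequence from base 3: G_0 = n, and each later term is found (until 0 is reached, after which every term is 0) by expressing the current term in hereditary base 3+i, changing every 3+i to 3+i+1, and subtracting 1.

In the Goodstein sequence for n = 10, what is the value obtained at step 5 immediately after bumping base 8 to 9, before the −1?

37

(0) 10|_3 = 3^2 + 1 ↦ 4^2 + 1|_4 = 17 ⇒ 16
(1) 16|_4 = 4^2 ↦ 5^2|_5 = 25 ⇒ 24
(2) 24|_5 = 4·5 + 4 ↦ 4·6 + 4|_6 = 28 ⇒ 27
(3) 27|_6 = 4·6 + 3 ↦ 4·7 + 3|_7 = 31 ⇒ 30
(4) 30|_7 = 4·7 + 2 ↦ 4·8 + 2|_8 = 34 ⇒ 33
(5) 33|_8 = 4·8 + 1 ↦ 4·9 + 1|_9 = 37 ⇒ 36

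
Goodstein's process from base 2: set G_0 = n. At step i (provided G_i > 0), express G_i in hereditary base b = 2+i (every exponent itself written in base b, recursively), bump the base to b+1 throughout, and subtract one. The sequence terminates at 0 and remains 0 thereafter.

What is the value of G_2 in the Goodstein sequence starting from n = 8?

i=0: 8 = 2^(2 + 1) (b=2); 2→3: 3^(3 + 1) = 81; 81−1 = 80
i=1: 80 = 2·3^3 + 2·3^2 + 2·3 + 2 (b=3); 3→4: 2·4^4 + 2·4^2 + 2·4 + 2 = 554; 554−1 = 553

553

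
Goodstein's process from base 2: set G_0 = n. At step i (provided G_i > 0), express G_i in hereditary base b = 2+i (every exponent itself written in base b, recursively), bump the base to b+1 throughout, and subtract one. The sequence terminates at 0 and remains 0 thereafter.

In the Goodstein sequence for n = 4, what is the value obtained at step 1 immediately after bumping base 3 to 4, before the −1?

42

[0] 4 ≡ 2^2 (base 2). Lift 3: 27. −1: 26.
[1] 26 ≡ 2·3^2 + 2·3 + 2 (base 3). Lift 4: 42. −1: 41.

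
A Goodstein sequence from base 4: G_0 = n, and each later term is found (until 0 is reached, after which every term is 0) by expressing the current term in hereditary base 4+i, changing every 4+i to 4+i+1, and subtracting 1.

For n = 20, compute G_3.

51

(0) 20|_4 = 4^2 + 4 ↦ 5^2 + 5|_5 = 30 ⇒ 29
(1) 29|_5 = 5^2 + 4 ↦ 6^2 + 4|_6 = 40 ⇒ 39
(2) 39|_6 = 6^2 + 3 ↦ 7^2 + 3|_7 = 52 ⇒ 51
(3) 51|_7 = 7^2 + 2 ↦ 8^2 + 2|_8 = 66 ⇒ 65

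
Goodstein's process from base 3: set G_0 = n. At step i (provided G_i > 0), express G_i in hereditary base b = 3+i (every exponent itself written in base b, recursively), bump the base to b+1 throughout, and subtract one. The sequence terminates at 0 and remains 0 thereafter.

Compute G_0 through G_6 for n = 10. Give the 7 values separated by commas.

10, 16, 24, 27, 30, 33, 36

[0] 10 ≡ 3^2 + 1 (base 3). Lift 4: 17. −1: 16.
[1] 16 ≡ 4^2 (base 4). Lift 5: 25. −1: 24.
[2] 24 ≡ 4·5 + 4 (base 5). Lift 6: 28. −1: 27.
[3] 27 ≡ 4·6 + 3 (base 6). Lift 7: 31. −1: 30.
[4] 30 ≡ 4·7 + 2 (base 7). Lift 8: 34. −1: 33.
[5] 33 ≡ 4·8 + 1 (base 8). Lift 9: 37. −1: 36.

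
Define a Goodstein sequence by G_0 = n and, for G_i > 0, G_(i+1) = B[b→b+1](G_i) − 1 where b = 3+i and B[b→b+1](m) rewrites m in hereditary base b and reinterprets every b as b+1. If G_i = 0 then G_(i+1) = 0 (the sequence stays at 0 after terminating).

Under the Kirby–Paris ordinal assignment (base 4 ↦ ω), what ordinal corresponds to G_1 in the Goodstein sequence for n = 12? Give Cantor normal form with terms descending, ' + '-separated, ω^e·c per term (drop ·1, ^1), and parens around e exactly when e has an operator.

12 —HB3→ 3^2 + 3 —bump→ 4^2 + 4 = 20 —(−1)→ 19
19 —HB4→ 4^2 + 3 —bump→ 5^2 + 3 = 28 —(−1)→ 27

ω^2 + 3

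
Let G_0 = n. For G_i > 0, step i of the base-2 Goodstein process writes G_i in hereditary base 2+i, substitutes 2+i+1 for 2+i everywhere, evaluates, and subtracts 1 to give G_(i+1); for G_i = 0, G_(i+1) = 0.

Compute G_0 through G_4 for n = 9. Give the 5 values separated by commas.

9, 81, 1023, 9842, 140743

G_0 = 9. HB_2(9) = 2^(2 + 1) + 1. Bump = 82. G_1 = 81.
G_1 = 81. HB_3(81) = 3^(3 + 1). Bump = 1024. G_2 = 1023.
G_2 = 1023. HB_4(1023) = 3·4^4 + 3·4^3 + 3·4^2 + 3·4 + 3. Bump = 9843. G_3 = 9842.
G_3 = 9842. HB_5(9842) = 3·5^5 + 3·5^3 + 3·5^2 + 3·5 + 2. Bump = 140744. G_4 = 140743.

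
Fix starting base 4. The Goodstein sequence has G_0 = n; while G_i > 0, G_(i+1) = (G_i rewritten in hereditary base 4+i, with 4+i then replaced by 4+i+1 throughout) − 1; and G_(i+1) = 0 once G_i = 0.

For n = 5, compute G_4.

3

[0] 5 ≡ 4 + 1 (base 4). Lift 5: 6. −1: 5.
[1] 5 ≡ 5 (base 5). Lift 6: 6. −1: 5.
[2] 5 ≡ 5 (base 6). Lift 7: 5. −1: 4.
[3] 4 ≡ 4 (base 7). Lift 8: 4. −1: 3.
[4] 3 ≡ 3 (base 8). Lift 9: 3. −1: 2.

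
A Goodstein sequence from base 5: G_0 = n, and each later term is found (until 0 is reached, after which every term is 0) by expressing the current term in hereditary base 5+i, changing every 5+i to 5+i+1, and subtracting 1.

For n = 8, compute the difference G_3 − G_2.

G_0 = 8. HB_5(8) = 5 + 3. Bump = 9. G_1 = 8.
G_1 = 8. HB_6(8) = 6 + 2. Bump = 9. G_2 = 8.
G_2 = 8. HB_7(8) = 7 + 1. Bump = 9. G_3 = 8.

0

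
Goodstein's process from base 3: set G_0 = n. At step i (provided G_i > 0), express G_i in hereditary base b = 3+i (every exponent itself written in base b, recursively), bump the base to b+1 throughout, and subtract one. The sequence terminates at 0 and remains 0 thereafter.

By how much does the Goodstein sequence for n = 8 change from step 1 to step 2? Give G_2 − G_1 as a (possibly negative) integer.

base 3: 8 = 2·3 + 2; at 4: 2·4 + 2 = 10; next = 9
base 4: 9 = 2·4 + 1; at 5: 2·5 + 1 = 11; next = 10

1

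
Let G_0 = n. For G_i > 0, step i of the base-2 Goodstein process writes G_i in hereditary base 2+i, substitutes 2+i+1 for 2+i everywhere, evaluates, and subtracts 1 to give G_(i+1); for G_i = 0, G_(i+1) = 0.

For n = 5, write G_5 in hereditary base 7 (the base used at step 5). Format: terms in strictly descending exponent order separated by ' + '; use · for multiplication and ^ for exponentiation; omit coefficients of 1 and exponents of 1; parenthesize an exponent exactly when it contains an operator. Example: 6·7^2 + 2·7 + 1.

step 0: 5 = 2^2 + 1; sub 3 for 2: 3^3 + 1; = 28; G_1 = 28−1 = 27
step 1: 27 = 3^3; sub 4 for 3: 4^4; = 256; G_2 = 256−1 = 255
step 2: 255 = 3·4^3 + 3·4^2 + 3·4 + 3; sub 5 for 4: 3·5^3 + 3·5^2 + 3·5 + 3; = 468; G_3 = 468−1 = 467
step 3: 467 = 3·5^3 + 3·5^2 + 3·5 + 2; sub 6 for 5: 3·6^3 + 3·6^2 + 3·6 + 2; = 776; G_4 = 776−1 = 775
step 4: 775 = 3·6^3 + 3·6^2 + 3·6 + 1; sub 7 for 6: 3·7^3 + 3·7^2 + 3·7 + 1; = 1198; G_5 = 1198−1 = 1197
step 5: 1197 = 3·7^3 + 3·7^2 + 3·7; sub 8 for 7: 3·8^3 + 3·8^2 + 3·8; = 1752; G_6 = 1752−1 = 1751

3·7^3 + 3·7^2 + 3·7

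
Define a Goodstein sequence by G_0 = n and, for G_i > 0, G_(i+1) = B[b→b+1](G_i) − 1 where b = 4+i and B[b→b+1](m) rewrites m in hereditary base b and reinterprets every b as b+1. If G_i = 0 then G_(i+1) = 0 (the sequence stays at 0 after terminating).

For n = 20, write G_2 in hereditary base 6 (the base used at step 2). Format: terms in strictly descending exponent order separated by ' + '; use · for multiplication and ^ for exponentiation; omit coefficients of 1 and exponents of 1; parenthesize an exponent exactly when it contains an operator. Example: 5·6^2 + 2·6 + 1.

6^2 + 3

G_0 = 20. HB_4(20) = 4^2 + 4. Bump = 30. G_1 = 29.
G_1 = 29. HB_5(29) = 5^2 + 4. Bump = 40. G_2 = 39.
G_2 = 39. HB_6(39) = 6^2 + 3. Bump = 52. G_3 = 51.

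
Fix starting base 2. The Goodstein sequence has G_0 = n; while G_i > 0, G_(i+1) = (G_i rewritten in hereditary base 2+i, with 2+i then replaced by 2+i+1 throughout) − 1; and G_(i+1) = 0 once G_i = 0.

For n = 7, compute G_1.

G_0=7  [base 2] 2^2 + 2 + 1  →[2↦3]→  3^3 + 3 + 1 = 31  −1 ⇒ G_1=30
G_1=30  [base 3] 3^3 + 3  →[3↦4]→  4^4 + 4 = 260  −1 ⇒ G_2=259

30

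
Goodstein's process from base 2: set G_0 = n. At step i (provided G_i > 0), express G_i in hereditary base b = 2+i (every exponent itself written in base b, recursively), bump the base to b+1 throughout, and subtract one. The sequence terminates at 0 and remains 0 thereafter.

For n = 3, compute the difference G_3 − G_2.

-1

G_0=3  [base 2] 2 + 1  →[2↦3]→  3 + 1 = 4  −1 ⇒ G_1=3
G_1=3  [base 3] 3  →[3↦4]→  4 = 4  −1 ⇒ G_2=3
G_2=3  [base 4] 3  →[4↦5]→  3 = 3  −1 ⇒ G_3=2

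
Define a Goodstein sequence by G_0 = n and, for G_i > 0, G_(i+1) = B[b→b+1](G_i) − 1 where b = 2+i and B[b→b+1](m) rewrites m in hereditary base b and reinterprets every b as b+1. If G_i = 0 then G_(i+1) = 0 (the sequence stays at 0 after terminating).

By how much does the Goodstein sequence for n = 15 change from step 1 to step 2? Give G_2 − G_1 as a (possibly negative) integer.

15 —HB2→ 2^(2 + 1) + 2^2 + 2 + 1 —bump→ 3^(3 + 1) + 3^3 + 3 + 1 = 112 —(−1)→ 111
111 —HB3→ 3^(3 + 1) + 3^3 + 3 —bump→ 4^(4 + 1) + 4^4 + 4 = 1284 —(−1)→ 1283

1172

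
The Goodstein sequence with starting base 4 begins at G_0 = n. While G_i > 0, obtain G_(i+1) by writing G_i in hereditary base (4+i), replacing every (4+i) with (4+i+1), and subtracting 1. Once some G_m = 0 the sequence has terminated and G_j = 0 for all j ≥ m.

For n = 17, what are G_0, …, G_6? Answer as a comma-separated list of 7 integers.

17, 25, 35, 39, 43, 47, 51

[0] 17 ≡ 4^2 + 1 (base 4). Lift 5: 26. −1: 25.
[1] 25 ≡ 5^2 (base 5). Lift 6: 36. −1: 35.
[2] 35 ≡ 5·6 + 5 (base 6). Lift 7: 40. −1: 39.
[3] 39 ≡ 5·7 + 4 (base 7). Lift 8: 44. −1: 43.
[4] 43 ≡ 5·8 + 3 (base 8). Lift 9: 48. −1: 47.
[5] 47 ≡ 5·9 + 2 (base 9). Lift 10: 52. −1: 51.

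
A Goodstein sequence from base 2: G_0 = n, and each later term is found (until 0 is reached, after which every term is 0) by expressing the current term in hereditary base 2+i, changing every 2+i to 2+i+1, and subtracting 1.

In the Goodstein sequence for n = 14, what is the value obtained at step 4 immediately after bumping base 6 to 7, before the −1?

5862841

G_0=14  [base 2] 2^(2 + 1) + 2^2 + 2  →[2↦3]→  3^(3 + 1) + 3^3 + 3 = 111  −1 ⇒ G_1=110
G_1=110  [base 3] 3^(3 + 1) + 3^3 + 2  →[3↦4]→  4^(4 + 1) + 4^4 + 2 = 1282  −1 ⇒ G_2=1281
G_2=1281  [base 4] 4^(4 + 1) + 4^4 + 1  →[4↦5]→  5^(5 + 1) + 5^5 + 1 = 18751  −1 ⇒ G_3=18750
G_3=18750  [base 5] 5^(5 + 1) + 5^5  →[5↦6]→  6^(6 + 1) + 6^6 = 326592  −1 ⇒ G_4=326591
G_4=326591  [base 6] 6^(6 + 1) + 5·6^5 + 5·6^4 + 5·6^3 + 5·6^2 + 5·6 + 5  →[6↦7]→  7^(7 + 1) + 5·7^5 + 5·7^4 + 5·7^3 + 5·7^2 + 5·7 + 5 = 5862841  −1 ⇒ G_5=5862840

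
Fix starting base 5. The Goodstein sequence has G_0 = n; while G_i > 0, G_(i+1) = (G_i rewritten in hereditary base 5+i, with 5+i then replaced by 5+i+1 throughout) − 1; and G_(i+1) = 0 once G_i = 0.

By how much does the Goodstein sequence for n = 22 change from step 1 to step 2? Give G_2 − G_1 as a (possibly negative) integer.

3

base 5: 22 = 4·5 + 2; at 6: 4·6 + 2 = 26; next = 25
base 6: 25 = 4·6 + 1; at 7: 4·7 + 1 = 29; next = 28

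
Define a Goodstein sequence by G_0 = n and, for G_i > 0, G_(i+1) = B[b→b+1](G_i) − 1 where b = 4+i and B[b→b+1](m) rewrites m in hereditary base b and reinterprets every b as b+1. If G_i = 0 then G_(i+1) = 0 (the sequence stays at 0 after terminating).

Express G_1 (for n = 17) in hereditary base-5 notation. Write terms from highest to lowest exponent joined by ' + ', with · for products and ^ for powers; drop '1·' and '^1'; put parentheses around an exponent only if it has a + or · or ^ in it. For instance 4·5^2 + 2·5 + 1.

5^2

i=0: 17 = 4^2 + 1 (b=4); 4→5: 5^2 + 1 = 26; 26−1 = 25
i=1: 25 = 5^2 (b=5); 5→6: 6^2 = 36; 36−1 = 35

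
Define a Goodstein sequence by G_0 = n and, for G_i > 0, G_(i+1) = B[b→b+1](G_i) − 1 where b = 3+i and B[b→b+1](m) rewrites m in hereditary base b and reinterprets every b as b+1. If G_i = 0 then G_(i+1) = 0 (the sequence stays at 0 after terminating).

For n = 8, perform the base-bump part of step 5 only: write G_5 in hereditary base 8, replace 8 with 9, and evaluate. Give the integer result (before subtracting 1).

12

base 3: 8 = 2·3 + 2; at 4: 2·4 + 2 = 10; next = 9
base 4: 9 = 2·4 + 1; at 5: 2·5 + 1 = 11; next = 10
base 5: 10 = 2·5; at 6: 2·6 = 12; next = 11
base 6: 11 = 6 + 5; at 7: 7 + 5 = 12; next = 11
base 7: 11 = 7 + 4; at 8: 8 + 4 = 12; next = 11
base 8: 11 = 8 + 3; at 9: 9 + 3 = 12; next = 11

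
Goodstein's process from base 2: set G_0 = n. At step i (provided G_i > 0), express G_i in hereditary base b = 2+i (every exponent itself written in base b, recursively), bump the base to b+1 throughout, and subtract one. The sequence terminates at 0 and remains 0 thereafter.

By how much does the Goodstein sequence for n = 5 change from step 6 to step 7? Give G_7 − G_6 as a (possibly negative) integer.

703

(0) 5|_2 = 2^2 + 1 ↦ 3^3 + 1|_3 = 28 ⇒ 27
(1) 27|_3 = 3^3 ↦ 4^4|_4 = 256 ⇒ 255
(2) 255|_4 = 3·4^3 + 3·4^2 + 3·4 + 3 ↦ 3·5^3 + 3·5^2 + 3·5 + 3|_5 = 468 ⇒ 467
(3) 467|_5 = 3·5^3 + 3·5^2 + 3·5 + 2 ↦ 3·6^3 + 3·6^2 + 3·6 + 2|_6 = 776 ⇒ 775
(4) 775|_6 = 3·6^3 + 3·6^2 + 3·6 + 1 ↦ 3·7^3 + 3·7^2 + 3·7 + 1|_7 = 1198 ⇒ 1197
(5) 1197|_7 = 3·7^3 + 3·7^2 + 3·7 ↦ 3·8^3 + 3·8^2 + 3·8|_8 = 1752 ⇒ 1751
(6) 1751|_8 = 3·8^3 + 3·8^2 + 2·8 + 7 ↦ 3·9^3 + 3·9^2 + 2·9 + 7|_9 = 2455 ⇒ 2454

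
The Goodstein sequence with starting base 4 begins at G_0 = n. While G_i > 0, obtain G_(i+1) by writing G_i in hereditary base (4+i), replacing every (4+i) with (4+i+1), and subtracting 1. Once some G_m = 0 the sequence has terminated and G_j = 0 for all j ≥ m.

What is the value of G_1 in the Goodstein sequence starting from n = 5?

5

5 —HB4→ 4 + 1 —bump→ 5 + 1 = 6 —(−1)→ 5
5 —HB5→ 5 —bump→ 6 = 6 —(−1)→ 5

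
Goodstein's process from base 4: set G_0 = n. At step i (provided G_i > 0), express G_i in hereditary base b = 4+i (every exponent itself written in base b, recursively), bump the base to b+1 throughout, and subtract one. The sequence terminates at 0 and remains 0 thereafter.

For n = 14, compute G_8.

(0) 14|_4 = 3·4 + 2 ↦ 3·5 + 2|_5 = 17 ⇒ 16
(1) 16|_5 = 3·5 + 1 ↦ 3·6 + 1|_6 = 19 ⇒ 18
(2) 18|_6 = 3·6 ↦ 3·7|_7 = 21 ⇒ 20
(3) 20|_7 = 2·7 + 6 ↦ 2·8 + 6|_8 = 22 ⇒ 21
(4) 21|_8 = 2·8 + 5 ↦ 2·9 + 5|_9 = 23 ⇒ 22
(5) 22|_9 = 2·9 + 4 ↦ 2·10 + 4|_10 = 24 ⇒ 23
(6) 23|_10 = 2·10 + 3 ↦ 2·11 + 3|_11 = 25 ⇒ 24
(7) 24|_11 = 2·11 + 2 ↦ 2·12 + 2|_12 = 26 ⇒ 25
(8) 25|_12 = 2·12 + 1 ↦ 2·13 + 1|_13 = 27 ⇒ 26

25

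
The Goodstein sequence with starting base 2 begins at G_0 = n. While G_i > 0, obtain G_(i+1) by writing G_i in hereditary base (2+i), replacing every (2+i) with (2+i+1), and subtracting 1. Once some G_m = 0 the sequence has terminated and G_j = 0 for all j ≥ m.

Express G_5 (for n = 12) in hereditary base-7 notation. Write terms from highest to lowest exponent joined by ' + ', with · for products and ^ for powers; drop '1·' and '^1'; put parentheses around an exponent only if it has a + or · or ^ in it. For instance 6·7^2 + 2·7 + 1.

12 —HB2→ 2^(2 + 1) + 2^2 —bump→ 3^(3 + 1) + 3^3 = 108 —(−1)→ 107
107 —HB3→ 3^(3 + 1) + 2·3^2 + 2·3 + 2 —bump→ 4^(4 + 1) + 2·4^2 + 2·4 + 2 = 1066 —(−1)→ 1065
1065 —HB4→ 4^(4 + 1) + 2·4^2 + 2·4 + 1 —bump→ 5^(5 + 1) + 2·5^2 + 2·5 + 1 = 15686 —(−1)→ 15685
15685 —HB5→ 5^(5 + 1) + 2·5^2 + 2·5 —bump→ 6^(6 + 1) + 2·6^2 + 2·6 = 280020 —(−1)→ 280019
280019 —HB6→ 6^(6 + 1) + 2·6^2 + 6 + 5 —bump→ 7^(7 + 1) + 2·7^2 + 7 + 5 = 5764911 —(−1)→ 5764910
5764910 —HB7→ 7^(7 + 1) + 2·7^2 + 7 + 4 —bump→ 8^(8 + 1) + 2·8^2 + 8 + 4 = 134217868 —(−1)→ 134217867

7^(7 + 1) + 2·7^2 + 7 + 4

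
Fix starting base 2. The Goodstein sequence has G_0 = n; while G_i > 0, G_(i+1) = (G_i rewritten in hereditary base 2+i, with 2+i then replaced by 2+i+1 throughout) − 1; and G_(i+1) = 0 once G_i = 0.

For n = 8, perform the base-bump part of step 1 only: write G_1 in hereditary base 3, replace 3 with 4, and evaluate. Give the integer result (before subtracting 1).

554

i=0: 8 = 2^(2 + 1) (b=2); 2→3: 3^(3 + 1) = 81; 81−1 = 80
i=1: 80 = 2·3^3 + 2·3^2 + 2·3 + 2 (b=3); 3→4: 2·4^4 + 2·4^2 + 2·4 + 2 = 554; 554−1 = 553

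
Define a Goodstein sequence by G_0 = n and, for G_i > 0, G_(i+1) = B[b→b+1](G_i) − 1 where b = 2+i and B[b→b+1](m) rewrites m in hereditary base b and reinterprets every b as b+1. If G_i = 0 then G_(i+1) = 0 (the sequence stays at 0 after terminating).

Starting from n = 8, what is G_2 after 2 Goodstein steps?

553

(0) 8|_2 = 2^(2 + 1) ↦ 3^(3 + 1)|_3 = 81 ⇒ 80
(1) 80|_3 = 2·3^3 + 2·3^2 + 2·3 + 2 ↦ 2·4^4 + 2·4^2 + 2·4 + 2|_4 = 554 ⇒ 553
(2) 553|_4 = 2·4^4 + 2·4^2 + 2·4 + 1 ↦ 2·5^5 + 2·5^2 + 2·5 + 1|_5 = 6311 ⇒ 6310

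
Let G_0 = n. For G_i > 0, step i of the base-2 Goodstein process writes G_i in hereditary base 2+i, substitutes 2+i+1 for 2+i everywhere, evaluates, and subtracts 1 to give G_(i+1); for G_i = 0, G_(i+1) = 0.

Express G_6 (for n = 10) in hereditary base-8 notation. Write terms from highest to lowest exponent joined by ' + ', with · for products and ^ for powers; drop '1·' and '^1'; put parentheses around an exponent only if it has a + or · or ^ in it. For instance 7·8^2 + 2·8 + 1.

5·8^8 + 5·8^5 + 5·8^4 + 5·8^3 + 5·8^2 + 5·8 + 3

G_0 = 10. HB_2(10) = 2^(2 + 1) + 2. Bump = 84. G_1 = 83.
G_1 = 83. HB_3(83) = 3^(3 + 1) + 2. Bump = 1026. G_2 = 1025.
G_2 = 1025. HB_4(1025) = 4^(4 + 1) + 1. Bump = 15626. G_3 = 15625.
G_3 = 15625. HB_5(15625) = 5^(5 + 1). Bump = 279936. G_4 = 279935.
G_4 = 279935. HB_6(279935) = 5·6^6 + 5·6^5 + 5·6^4 + 5·6^3 + 5·6^2 + 5·6 + 5. Bump = 4215755. G_5 = 4215754.
G_5 = 4215754. HB_7(4215754) = 5·7^7 + 5·7^5 + 5·7^4 + 5·7^3 + 5·7^2 + 5·7 + 4. Bump = 84073324. G_6 = 84073323.
G_6 = 84073323. HB_8(84073323) = 5·8^8 + 5·8^5 + 5·8^4 + 5·8^3 + 5·8^2 + 5·8 + 3. Bump = 1937434593. G_7 = 1937434592.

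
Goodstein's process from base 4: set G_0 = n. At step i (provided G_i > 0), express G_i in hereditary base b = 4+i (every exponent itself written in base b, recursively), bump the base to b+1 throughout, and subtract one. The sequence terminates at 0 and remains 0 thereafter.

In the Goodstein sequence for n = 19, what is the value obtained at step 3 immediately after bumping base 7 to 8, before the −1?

64

step 0: 19 = 4^2 + 3; sub 5 for 4: 5^2 + 3; = 28; G_1 = 28−1 = 27
step 1: 27 = 5^2 + 2; sub 6 for 5: 6^2 + 2; = 38; G_2 = 38−1 = 37
step 2: 37 = 6^2 + 1; sub 7 for 6: 7^2 + 1; = 50; G_3 = 50−1 = 49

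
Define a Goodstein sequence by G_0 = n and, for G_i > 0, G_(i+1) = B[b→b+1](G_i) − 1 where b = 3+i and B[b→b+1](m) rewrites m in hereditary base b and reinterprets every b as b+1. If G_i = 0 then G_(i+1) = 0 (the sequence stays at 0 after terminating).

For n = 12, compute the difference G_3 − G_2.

G_0=12  [base 3] 3^2 + 3  →[3↦4]→  4^2 + 4 = 20  −1 ⇒ G_1=19
G_1=19  [base 4] 4^2 + 3  →[4↦5]→  5^2 + 3 = 28  −1 ⇒ G_2=27
G_2=27  [base 5] 5^2 + 2  →[5↦6]→  6^2 + 2 = 38  −1 ⇒ G_3=37

10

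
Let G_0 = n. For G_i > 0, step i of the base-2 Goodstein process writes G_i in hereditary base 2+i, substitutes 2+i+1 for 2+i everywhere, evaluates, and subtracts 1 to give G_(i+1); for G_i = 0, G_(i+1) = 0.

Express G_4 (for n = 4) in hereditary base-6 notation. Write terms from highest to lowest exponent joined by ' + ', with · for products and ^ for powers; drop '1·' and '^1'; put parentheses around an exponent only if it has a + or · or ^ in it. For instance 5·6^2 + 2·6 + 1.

G_0=4  [base 2] 2^2  →[2↦3]→  3^3 = 27  −1 ⇒ G_1=26
G_1=26  [base 3] 2·3^2 + 2·3 + 2  →[3↦4]→  2·4^2 + 2·4 + 2 = 42  −1 ⇒ G_2=41
G_2=41  [base 4] 2·4^2 + 2·4 + 1  →[4↦5]→  2·5^2 + 2·5 + 1 = 61  −1 ⇒ G_3=60
G_3=60  [base 5] 2·5^2 + 2·5  →[5↦6]→  2·6^2 + 2·6 = 84  −1 ⇒ G_4=83

2·6^2 + 6 + 5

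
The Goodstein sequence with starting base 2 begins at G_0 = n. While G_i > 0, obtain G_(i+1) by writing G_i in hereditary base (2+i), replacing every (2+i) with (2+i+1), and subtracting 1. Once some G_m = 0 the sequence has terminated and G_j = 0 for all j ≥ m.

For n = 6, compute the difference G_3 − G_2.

2868

base 2: 6 = 2^2 + 2; at 3: 3^3 + 3 = 30; next = 29
base 3: 29 = 3^3 + 2; at 4: 4^4 + 2 = 258; next = 257
base 4: 257 = 4^4 + 1; at 5: 5^5 + 1 = 3126; next = 3125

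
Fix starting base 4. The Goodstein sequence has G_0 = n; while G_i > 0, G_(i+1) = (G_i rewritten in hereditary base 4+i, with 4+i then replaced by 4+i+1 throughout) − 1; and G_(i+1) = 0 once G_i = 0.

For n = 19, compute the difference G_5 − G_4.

6

i=0: 19 = 4^2 + 3 (b=4); 4→5: 5^2 + 3 = 28; 28−1 = 27
i=1: 27 = 5^2 + 2 (b=5); 5→6: 6^2 + 2 = 38; 38−1 = 37
i=2: 37 = 6^2 + 1 (b=6); 6→7: 7^2 + 1 = 50; 50−1 = 49
i=3: 49 = 7^2 (b=7); 7→8: 8^2 = 64; 64−1 = 63
i=4: 63 = 7·8 + 7 (b=8); 8→9: 7·9 + 7 = 70; 70−1 = 69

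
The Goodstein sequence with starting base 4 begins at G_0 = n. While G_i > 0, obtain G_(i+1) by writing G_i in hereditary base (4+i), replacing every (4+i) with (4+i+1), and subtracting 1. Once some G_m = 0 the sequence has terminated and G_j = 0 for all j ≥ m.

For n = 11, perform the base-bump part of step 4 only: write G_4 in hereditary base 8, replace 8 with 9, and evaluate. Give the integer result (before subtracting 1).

16

[0] 11 ≡ 2·4 + 3 (base 4). Lift 5: 13. −1: 12.
[1] 12 ≡ 2·5 + 2 (base 5). Lift 6: 14. −1: 13.
[2] 13 ≡ 2·6 + 1 (base 6). Lift 7: 15. −1: 14.
[3] 14 ≡ 2·7 (base 7). Lift 8: 16. −1: 15.
[4] 15 ≡ 8 + 7 (base 8). Lift 9: 16. −1: 15.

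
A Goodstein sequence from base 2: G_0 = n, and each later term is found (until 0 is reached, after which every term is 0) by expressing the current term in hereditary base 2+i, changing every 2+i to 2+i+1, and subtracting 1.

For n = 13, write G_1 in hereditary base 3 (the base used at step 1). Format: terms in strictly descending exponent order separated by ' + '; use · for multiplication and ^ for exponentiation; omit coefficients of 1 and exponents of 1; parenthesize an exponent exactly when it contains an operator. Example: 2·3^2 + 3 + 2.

3^(3 + 1) + 3^3

[0] 13 ≡ 2^(2 + 1) + 2^2 + 1 (base 2). Lift 3: 109. −1: 108.
[1] 108 ≡ 3^(3 + 1) + 3^3 (base 3). Lift 4: 1280. −1: 1279.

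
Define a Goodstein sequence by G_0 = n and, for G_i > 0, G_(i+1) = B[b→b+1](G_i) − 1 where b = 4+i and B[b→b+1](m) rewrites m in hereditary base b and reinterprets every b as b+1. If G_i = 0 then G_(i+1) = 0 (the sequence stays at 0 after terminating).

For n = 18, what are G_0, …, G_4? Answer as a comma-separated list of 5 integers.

18, 26, 36, 48, 53

(0) 18|_4 = 4^2 + 2 ↦ 5^2 + 2|_5 = 27 ⇒ 26
(1) 26|_5 = 5^2 + 1 ↦ 6^2 + 1|_6 = 37 ⇒ 36
(2) 36|_6 = 6^2 ↦ 7^2|_7 = 49 ⇒ 48
(3) 48|_7 = 6·7 + 6 ↦ 6·8 + 6|_8 = 54 ⇒ 53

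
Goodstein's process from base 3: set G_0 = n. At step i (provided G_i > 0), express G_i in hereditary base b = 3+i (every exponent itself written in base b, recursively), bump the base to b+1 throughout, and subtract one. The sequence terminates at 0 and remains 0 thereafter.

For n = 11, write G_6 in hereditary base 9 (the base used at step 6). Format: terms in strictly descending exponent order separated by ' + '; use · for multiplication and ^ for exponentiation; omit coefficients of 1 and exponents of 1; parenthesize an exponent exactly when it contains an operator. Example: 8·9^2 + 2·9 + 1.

5·9 + 2

G_0 = 11. HB_3(11) = 3^2 + 2. Bump = 18. G_1 = 17.
G_1 = 17. HB_4(17) = 4^2 + 1. Bump = 26. G_2 = 25.
G_2 = 25. HB_5(25) = 5^2. Bump = 36. G_3 = 35.
G_3 = 35. HB_6(35) = 5·6 + 5. Bump = 40. G_4 = 39.
G_4 = 39. HB_7(39) = 5·7 + 4. Bump = 44. G_5 = 43.
G_5 = 43. HB_8(43) = 5·8 + 3. Bump = 48. G_6 = 47.
G_6 = 47. HB_9(47) = 5·9 + 2. Bump = 52. G_7 = 51.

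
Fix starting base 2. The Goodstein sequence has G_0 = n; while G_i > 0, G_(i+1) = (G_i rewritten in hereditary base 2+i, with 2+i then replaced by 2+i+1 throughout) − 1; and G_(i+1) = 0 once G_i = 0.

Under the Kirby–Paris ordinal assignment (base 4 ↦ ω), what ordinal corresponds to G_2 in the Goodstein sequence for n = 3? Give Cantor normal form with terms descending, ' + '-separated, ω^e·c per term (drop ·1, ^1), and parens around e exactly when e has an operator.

i=0: 3 = 2 + 1 (b=2); 2→3: 3 + 1 = 4; 4−1 = 3
i=1: 3 = 3 (b=3); 3→4: 4 = 4; 4−1 = 3

3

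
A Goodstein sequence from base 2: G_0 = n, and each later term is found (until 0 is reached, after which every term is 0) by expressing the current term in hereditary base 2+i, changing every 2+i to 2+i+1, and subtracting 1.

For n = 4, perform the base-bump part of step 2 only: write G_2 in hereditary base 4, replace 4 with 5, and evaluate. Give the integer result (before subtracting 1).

61

G_0 = 4. HB_2(4) = 2^2. Bump = 27. G_1 = 26.
G_1 = 26. HB_3(26) = 2·3^2 + 2·3 + 2. Bump = 42. G_2 = 41.
G_2 = 41. HB_4(41) = 2·4^2 + 2·4 + 1. Bump = 61. G_3 = 60.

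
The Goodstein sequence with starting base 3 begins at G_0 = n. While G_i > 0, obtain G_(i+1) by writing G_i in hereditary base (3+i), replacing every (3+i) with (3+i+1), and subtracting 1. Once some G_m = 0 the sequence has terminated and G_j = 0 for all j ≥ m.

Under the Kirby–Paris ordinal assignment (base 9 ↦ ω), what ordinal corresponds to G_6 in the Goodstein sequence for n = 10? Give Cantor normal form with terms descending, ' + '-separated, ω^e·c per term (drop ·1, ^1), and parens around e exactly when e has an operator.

ω·4

G_0 = 10. HB_3(10) = 3^2 + 1. Bump = 17. G_1 = 16.
G_1 = 16. HB_4(16) = 4^2. Bump = 25. G_2 = 24.
G_2 = 24. HB_5(24) = 4·5 + 4. Bump = 28. G_3 = 27.
G_3 = 27. HB_6(27) = 4·6 + 3. Bump = 31. G_4 = 30.
G_4 = 30. HB_7(30) = 4·7 + 2. Bump = 34. G_5 = 33.
G_5 = 33. HB_8(33) = 4·8 + 1. Bump = 37. G_6 = 36.
G_6 = 36. HB_9(36) = 4·9. Bump = 40. G_7 = 39.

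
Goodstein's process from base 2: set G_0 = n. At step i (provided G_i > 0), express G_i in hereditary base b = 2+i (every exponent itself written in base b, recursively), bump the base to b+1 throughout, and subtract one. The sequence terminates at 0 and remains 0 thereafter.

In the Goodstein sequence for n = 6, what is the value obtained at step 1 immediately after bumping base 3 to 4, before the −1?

step 0: 6 = 2^2 + 2; sub 3 for 2: 3^3 + 3; = 30; G_1 = 30−1 = 29
step 1: 29 = 3^3 + 2; sub 4 for 3: 4^4 + 2; = 258; G_2 = 258−1 = 257

258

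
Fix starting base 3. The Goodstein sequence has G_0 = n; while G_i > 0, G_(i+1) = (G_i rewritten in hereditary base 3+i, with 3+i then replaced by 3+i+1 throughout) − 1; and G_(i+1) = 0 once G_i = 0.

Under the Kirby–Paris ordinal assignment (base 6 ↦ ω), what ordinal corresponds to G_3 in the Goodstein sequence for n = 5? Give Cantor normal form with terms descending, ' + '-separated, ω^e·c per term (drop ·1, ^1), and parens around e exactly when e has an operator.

(0) 5|_3 = 3 + 2 ↦ 4 + 2|_4 = 6 ⇒ 5
(1) 5|_4 = 4 + 1 ↦ 5 + 1|_5 = 6 ⇒ 5
(2) 5|_5 = 5 ↦ 6|_6 = 6 ⇒ 5
(3) 5|_6 = 5 ↦ 5|_7 = 5 ⇒ 4

5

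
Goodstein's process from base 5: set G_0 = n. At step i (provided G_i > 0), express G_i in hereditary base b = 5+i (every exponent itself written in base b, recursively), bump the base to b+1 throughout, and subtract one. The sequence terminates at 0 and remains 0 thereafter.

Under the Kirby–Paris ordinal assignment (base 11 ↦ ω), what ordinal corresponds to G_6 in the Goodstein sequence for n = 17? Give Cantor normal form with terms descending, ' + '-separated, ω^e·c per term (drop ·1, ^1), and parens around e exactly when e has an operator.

ω·2 + 4

G_0 = 17. HB_5(17) = 3·5 + 2. Bump = 20. G_1 = 19.
G_1 = 19. HB_6(19) = 3·6 + 1. Bump = 22. G_2 = 21.
G_2 = 21. HB_7(21) = 3·7. Bump = 24. G_3 = 23.
G_3 = 23. HB_8(23) = 2·8 + 7. Bump = 25. G_4 = 24.
G_4 = 24. HB_9(24) = 2·9 + 6. Bump = 26. G_5 = 25.
G_5 = 25. HB_10(25) = 2·10 + 5. Bump = 27. G_6 = 26.
G_6 = 26. HB_11(26) = 2·11 + 4. Bump = 28. G_7 = 27.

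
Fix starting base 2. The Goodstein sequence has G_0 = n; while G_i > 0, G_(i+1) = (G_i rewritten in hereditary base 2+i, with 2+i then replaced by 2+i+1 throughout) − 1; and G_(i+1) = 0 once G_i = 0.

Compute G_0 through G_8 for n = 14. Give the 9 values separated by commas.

(0) 14|_2 = 2^(2 + 1) + 2^2 + 2 ↦ 3^(3 + 1) + 3^3 + 3|_3 = 111 ⇒ 110
(1) 110|_3 = 3^(3 + 1) + 3^3 + 2 ↦ 4^(4 + 1) + 4^4 + 2|_4 = 1282 ⇒ 1281
(2) 1281|_4 = 4^(4 + 1) + 4^4 + 1 ↦ 5^(5 + 1) + 5^5 + 1|_5 = 18751 ⇒ 18750
(3) 18750|_5 = 5^(5 + 1) + 5^5 ↦ 6^(6 + 1) + 6^6|_6 = 326592 ⇒ 326591
(4) 326591|_6 = 6^(6 + 1) + 5·6^5 + 5·6^4 + 5·6^3 + 5·6^2 + 5·6 + 5 ↦ 7^(7 + 1) + 5·7^5 + 5·7^4 + 5·7^3 + 5·7^2 + 5·7 + 5|_7 = 5862841 ⇒ 5862840
(5) 5862840|_7 = 7^(7 + 1) + 5·7^5 + 5·7^4 + 5·7^3 + 5·7^2 + 5·7 + 4 ↦ 8^(8 + 1) + 5·8^5 + 5·8^4 + 5·8^3 + 5·8^2 + 5·8 + 4|_8 = 134404972 ⇒ 134404971
(6) 134404971|_8 = 8^(8 + 1) + 5·8^5 + 5·8^4 + 5·8^3 + 5·8^2 + 5·8 + 3 ↦ 9^(9 + 1) + 5·9^5 + 5·9^4 + 5·9^3 + 5·9^2 + 5·9 + 3|_9 = 3487116549 ⇒ 3487116548
(7) 3487116548|_9 = 9^(9 + 1) + 5·9^5 + 5·9^4 + 5·9^3 + 5·9^2 + 5·9 + 2 ↦ 10^(10 + 1) + 5·10^5 + 5·10^4 + 5·10^3 + 5·10^2 + 5·10 + 2|_10 = 100000555552 ⇒ 100000555551

14, 110, 1281, 18750, 326591, 5862840, 134404971, 3487116548, 100000555551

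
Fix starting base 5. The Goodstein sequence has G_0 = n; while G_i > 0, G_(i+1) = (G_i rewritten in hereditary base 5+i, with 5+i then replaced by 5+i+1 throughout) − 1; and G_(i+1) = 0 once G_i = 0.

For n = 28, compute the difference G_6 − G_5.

7

base 5: 28 = 5^2 + 3; at 6: 6^2 + 3 = 39; next = 38
base 6: 38 = 6^2 + 2; at 7: 7^2 + 2 = 51; next = 50
base 7: 50 = 7^2 + 1; at 8: 8^2 + 1 = 65; next = 64
base 8: 64 = 8^2; at 9: 9^2 = 81; next = 80
base 9: 80 = 8·9 + 8; at 10: 8·10 + 8 = 88; next = 87
base 10: 87 = 8·10 + 7; at 11: 8·11 + 7 = 95; next = 94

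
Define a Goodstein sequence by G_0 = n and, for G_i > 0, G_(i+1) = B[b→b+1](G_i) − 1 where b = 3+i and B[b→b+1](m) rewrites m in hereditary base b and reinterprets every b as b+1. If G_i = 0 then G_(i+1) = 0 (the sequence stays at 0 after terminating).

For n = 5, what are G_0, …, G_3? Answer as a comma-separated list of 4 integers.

G_0 = 5. HB_3(5) = 3 + 2. Bump = 6. G_1 = 5.
G_1 = 5. HB_4(5) = 4 + 1. Bump = 6. G_2 = 5.
G_2 = 5. HB_5(5) = 5. Bump = 6. G_3 = 5.

5, 5, 5, 5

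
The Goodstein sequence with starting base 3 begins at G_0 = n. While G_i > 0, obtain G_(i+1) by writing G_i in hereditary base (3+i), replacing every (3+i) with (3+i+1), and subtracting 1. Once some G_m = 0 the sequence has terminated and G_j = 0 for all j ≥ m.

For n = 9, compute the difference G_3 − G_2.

i=0: 9 = 3^2 (b=3); 3→4: 4^2 = 16; 16−1 = 15
i=1: 15 = 3·4 + 3 (b=4); 4→5: 3·5 + 3 = 18; 18−1 = 17
i=2: 17 = 3·5 + 2 (b=5); 5→6: 3·6 + 2 = 20; 20−1 = 19

2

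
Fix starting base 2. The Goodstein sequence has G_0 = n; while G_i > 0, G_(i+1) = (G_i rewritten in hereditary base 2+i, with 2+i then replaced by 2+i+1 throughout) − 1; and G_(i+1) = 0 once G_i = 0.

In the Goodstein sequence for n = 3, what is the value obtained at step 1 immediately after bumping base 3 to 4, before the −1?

4

[0] 3 ≡ 2 + 1 (base 2). Lift 3: 4. −1: 3.
[1] 3 ≡ 3 (base 3). Lift 4: 4. −1: 3.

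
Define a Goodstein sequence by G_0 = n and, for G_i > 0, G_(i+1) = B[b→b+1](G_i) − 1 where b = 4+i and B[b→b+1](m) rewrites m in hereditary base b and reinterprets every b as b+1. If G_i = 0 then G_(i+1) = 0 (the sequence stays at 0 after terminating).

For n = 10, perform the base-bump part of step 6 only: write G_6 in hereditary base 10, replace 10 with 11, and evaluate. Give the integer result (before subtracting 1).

G_0=10  [base 4] 2·4 + 2  →[4↦5]→  2·5 + 2 = 12  −1 ⇒ G_1=11
G_1=11  [base 5] 2·5 + 1  →[5↦6]→  2·6 + 1 = 13  −1 ⇒ G_2=12
G_2=12  [base 6] 2·6  →[6↦7]→  2·7 = 14  −1 ⇒ G_3=13
G_3=13  [base 7] 7 + 6  →[7↦8]→  8 + 6 = 14  −1 ⇒ G_4=13
G_4=13  [base 8] 8 + 5  →[8↦9]→  9 + 5 = 14  −1 ⇒ G_5=13
G_5=13  [base 9] 9 + 4  →[9↦10]→  10 + 4 = 14  −1 ⇒ G_6=13

14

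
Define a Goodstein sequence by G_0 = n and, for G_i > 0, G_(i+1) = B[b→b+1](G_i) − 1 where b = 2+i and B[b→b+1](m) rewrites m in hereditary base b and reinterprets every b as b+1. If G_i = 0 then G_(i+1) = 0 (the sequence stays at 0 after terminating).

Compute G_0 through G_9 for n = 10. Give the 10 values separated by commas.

10, 83, 1025, 15625, 279935, 4215754, 84073323, 1937434592, 50000555551, 1426559238830

i=0: 10 = 2^(2 + 1) + 2 (b=2); 2→3: 3^(3 + 1) + 3 = 84; 84−1 = 83
i=1: 83 = 3^(3 + 1) + 2 (b=3); 3→4: 4^(4 + 1) + 2 = 1026; 1026−1 = 1025
i=2: 1025 = 4^(4 + 1) + 1 (b=4); 4→5: 5^(5 + 1) + 1 = 15626; 15626−1 = 15625
i=3: 15625 = 5^(5 + 1) (b=5); 5→6: 6^(6 + 1) = 279936; 279936−1 = 279935
i=4: 279935 = 5·6^6 + 5·6^5 + 5·6^4 + 5·6^3 + 5·6^2 + 5·6 + 5 (b=6); 6→7: 5·7^7 + 5·7^5 + 5·7^4 + 5·7^3 + 5·7^2 + 5·7 + 5 = 4215755; 4215755−1 = 4215754
i=5: 4215754 = 5·7^7 + 5·7^5 + 5·7^4 + 5·7^3 + 5·7^2 + 5·7 + 4 (b=7); 7→8: 5·8^8 + 5·8^5 + 5·8^4 + 5·8^3 + 5·8^2 + 5·8 + 4 = 84073324; 84073324−1 = 84073323
i=6: 84073323 = 5·8^8 + 5·8^5 + 5·8^4 + 5·8^3 + 5·8^2 + 5·8 + 3 (b=8); 8→9: 5·9^9 + 5·9^5 + 5·9^4 + 5·9^3 + 5·9^2 + 5·9 + 3 = 1937434593; 1937434593−1 = 1937434592
i=7: 1937434592 = 5·9^9 + 5·9^5 + 5·9^4 + 5·9^3 + 5·9^2 + 5·9 + 2 (b=9); 9→10: 5·10^10 + 5·10^5 + 5·10^4 + 5·10^3 + 5·10^2 + 5·10 + 2 = 50000555552; 50000555552−1 = 50000555551
i=8: 50000555551 = 5·10^10 + 5·10^5 + 5·10^4 + 5·10^3 + 5·10^2 + 5·10 + 1 (b=10); 10→11: 5·11^11 + 5·11^5 + 5·11^4 + 5·11^3 + 5·11^2 + 5·11 + 1 = 1426559238831; 1426559238831−1 = 1426559238830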